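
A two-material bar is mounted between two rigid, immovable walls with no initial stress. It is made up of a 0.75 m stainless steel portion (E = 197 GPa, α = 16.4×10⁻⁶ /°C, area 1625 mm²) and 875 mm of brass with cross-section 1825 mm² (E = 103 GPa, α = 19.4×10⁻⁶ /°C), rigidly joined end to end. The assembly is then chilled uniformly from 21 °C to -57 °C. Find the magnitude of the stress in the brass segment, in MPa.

Free thermal contraction of the whole bar: Σ αᵢΔT Lᵢ = 16.4×10⁻⁶×78×750 + 19.4×10⁻⁶×78×875 = 2.283 mm.
The walls prevent any net length change, so an axial force P (same in every segment) develops. Compatibility: P · Σ Lᵢ/(AᵢEᵢ) = δ_free.
The series flexibility is Σ Lᵢ/(AᵢEᵢ) = 750/(1625×197×10³) + 875/(1825×103×10³) = 6.998×10⁻⁶ mm/N.
Hence P = δ_free / Σ(L/AE) = 2.283/6.998×10⁻⁶ = 326.3 kN (tensile).
σ_{brass} = P / A = 326300 / 1825 = 178.8 MPa.

σ ≈ 179 MPa (tensile)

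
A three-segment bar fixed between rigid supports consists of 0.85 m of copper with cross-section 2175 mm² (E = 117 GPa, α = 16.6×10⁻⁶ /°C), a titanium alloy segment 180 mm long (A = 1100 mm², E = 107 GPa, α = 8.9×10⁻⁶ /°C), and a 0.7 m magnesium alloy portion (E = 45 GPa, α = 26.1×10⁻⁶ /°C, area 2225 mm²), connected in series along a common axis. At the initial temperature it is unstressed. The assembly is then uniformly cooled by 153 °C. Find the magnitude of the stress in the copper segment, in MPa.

With the walls removed the bar would change length by δ_free = Σ αᵢΔT Lᵢ = 16.6×10⁻⁶×153×850 + 8.9×10⁻⁶×153×180 + 26.1×10⁻⁶×153×700 = 5.199 mm.
Since the ends are fixed, an axial force P builds up, equal in every segment, with P · Σ Lᵢ/(AᵢEᵢ) = δ_free.
Σ Lᵢ/(AᵢEᵢ) = 850/(2175×117×10³) + 180/(1100×107×10³) + 700/(2225×45×10³) = 1.186×10⁻⁵ mm/N.
So P = 5.199 / 1.186×10⁻⁵ = 438.4 kN, tensile.
σ_{copper} = P / A = 438400 / 2175 = 201.5 MPa.

σ ≈ 202 MPa (tensile)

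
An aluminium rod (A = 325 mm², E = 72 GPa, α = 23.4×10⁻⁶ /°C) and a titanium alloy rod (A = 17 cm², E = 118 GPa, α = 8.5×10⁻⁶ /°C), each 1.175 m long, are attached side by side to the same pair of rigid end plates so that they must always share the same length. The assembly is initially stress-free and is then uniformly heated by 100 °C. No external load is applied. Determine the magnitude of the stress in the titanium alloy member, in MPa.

Equilibrium of a rigid end plate with no external load gives equal and opposite internal forces ±P in the two members. Since α_{aluminium} > α_{titanium alloy}, heating drives the aluminium into compression and the titanium alloy into tension.
Equating the net (thermal + elastic) strains gives |α₁ − α₂|·ΔT = P·[1/(A₁E₁) + 1/(A₂E₂)].
|α₁ − α₂|·ΔT = 14.9×10⁻⁶ × 100 = 0.00149.
1/(A₁E₁) + 1/(A₂E₂) = 1/(325×72×10³) + 1/(1700×118×10³) = 4.772×10⁻⁸ N⁻¹.
So P = 0.00149 / 4.772×10⁻⁸ = 31.22 kN.
σ_{titanium alloy} = P/A₂ = 31220/1700 = 18.37 MPa, tensile.

σ ≈ 18.4 MPa (tensile)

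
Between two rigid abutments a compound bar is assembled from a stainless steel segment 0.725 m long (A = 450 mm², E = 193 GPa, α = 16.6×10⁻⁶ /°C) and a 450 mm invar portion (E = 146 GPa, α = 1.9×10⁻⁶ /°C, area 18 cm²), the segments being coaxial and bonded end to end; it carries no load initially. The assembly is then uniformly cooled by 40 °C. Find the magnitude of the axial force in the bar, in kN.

P ≈ 51.3 kN (tensile)

Free thermal contraction of the whole bar: Σ αᵢΔT Lᵢ = 16.6×10⁻⁶×40×725 + 1.9×10⁻⁶×40×450 = 0.5156 mm.
Since the ends are fixed, an axial force P builds up, equal in every segment, with P · Σ Lᵢ/(AᵢEᵢ) = δ_free.
The series flexibility is Σ Lᵢ/(AᵢEᵢ) = 725/(450×193×10³) + 450/(1800×146×10³) = 1.006×10⁻⁵ mm/N.
So P = 0.5156 / 1.006×10⁻⁵ = 51.25 kN, tensile.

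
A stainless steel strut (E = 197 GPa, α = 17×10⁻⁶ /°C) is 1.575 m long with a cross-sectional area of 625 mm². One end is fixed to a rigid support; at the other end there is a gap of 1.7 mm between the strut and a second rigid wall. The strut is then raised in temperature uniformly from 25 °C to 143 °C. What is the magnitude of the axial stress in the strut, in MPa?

If the wall were absent the strut would grow by αΔT L = 17×10⁻⁶ × 118 × 1575 = 3.159 mm.
This exceeds the 1.7 mm gap, so the wall pushes back. The portion of expansion that must be recovered elastically is δ_free − gap = 3.159 − 1.7 = 1.459 mm.
So σ = E(δ_free − g)/L = 197×10³ × 1.459/1575 = 182.5 MPa.

σ ≈ 183 MPa (compressive)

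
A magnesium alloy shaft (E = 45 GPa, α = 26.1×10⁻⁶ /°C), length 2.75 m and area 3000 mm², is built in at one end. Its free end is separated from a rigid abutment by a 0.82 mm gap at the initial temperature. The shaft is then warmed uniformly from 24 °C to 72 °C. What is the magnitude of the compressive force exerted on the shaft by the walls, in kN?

P ≈ 129 kN

Free thermal elongation = αΔT L = 26.1×10⁻⁶ × 48 × 2750 = 3.445 mm.
The gap closes (δ_free > 0.82 mm) and the wall then resists a further 3.445 − 0.82 = 2.625 mm of expansion.
That suppressed elongation corresponds to σ = E·Δ/L = 45×10³ × 2.625/2750 = 42.96 MPa.
P = σA = 42.96 × 3000 = 128.9 kN.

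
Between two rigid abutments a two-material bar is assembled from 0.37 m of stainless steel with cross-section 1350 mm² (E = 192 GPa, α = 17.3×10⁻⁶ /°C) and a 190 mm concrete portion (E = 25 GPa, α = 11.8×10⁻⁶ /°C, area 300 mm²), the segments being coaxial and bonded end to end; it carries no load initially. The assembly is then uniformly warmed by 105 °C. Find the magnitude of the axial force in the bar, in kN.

P ≈ 33.9 kN (compressive)

With the walls removed the bar would change length by δ_free = Σ αᵢΔT Lᵢ = 17.3×10⁻⁶×105×370 + 11.8×10⁻⁶×105×190 = 0.9075 mm.
The walls prevent any net length change, so an axial force P (same in every segment) develops. Compatibility: P · Σ Lᵢ/(AᵢEᵢ) = δ_free.
Σ Lᵢ/(AᵢEᵢ) = 370/(1350×192×10³) + 190/(300×25×10³) = 2.676×10⁻⁵ mm/N.
P = 0.9075 / 2.676×10⁻⁵ = 33910 N = 33.91 kN, compressive.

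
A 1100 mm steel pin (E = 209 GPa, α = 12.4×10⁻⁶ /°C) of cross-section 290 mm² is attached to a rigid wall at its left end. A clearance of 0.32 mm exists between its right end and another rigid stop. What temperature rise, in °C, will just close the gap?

ΔT ≈ 23.5 °C

The gap closes when αΔT L = 0.32 mm, since the pin is still unstressed at that instant.
ΔT = 0.32 / (12.4×10⁻⁶ × 1100) = 23.46 °C.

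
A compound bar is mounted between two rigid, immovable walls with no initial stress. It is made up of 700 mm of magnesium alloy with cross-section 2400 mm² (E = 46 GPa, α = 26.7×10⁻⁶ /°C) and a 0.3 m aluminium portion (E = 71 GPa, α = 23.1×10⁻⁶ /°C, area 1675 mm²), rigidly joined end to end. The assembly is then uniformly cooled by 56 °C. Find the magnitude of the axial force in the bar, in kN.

Free thermal contraction of the whole bar: Σ αᵢΔT Lᵢ = 26.7×10⁻⁶×56×700 + 23.1×10⁻⁶×56×300 = 1.435 mm.
The rigid supports impose zero overall length change; the single axial force P common to all segments must satisfy P Σ Lᵢ/(AᵢEᵢ) = δ_free.
The series flexibility is Σ Lᵢ/(AᵢEᵢ) = 700/(2400×46×10³) + 300/(1675×71×10³) = 8.863×10⁻⁶ mm/N.
So P = 1.435 / 8.863×10⁻⁶ = 161.9 kN, tensile.

P ≈ 162 kN (tensile)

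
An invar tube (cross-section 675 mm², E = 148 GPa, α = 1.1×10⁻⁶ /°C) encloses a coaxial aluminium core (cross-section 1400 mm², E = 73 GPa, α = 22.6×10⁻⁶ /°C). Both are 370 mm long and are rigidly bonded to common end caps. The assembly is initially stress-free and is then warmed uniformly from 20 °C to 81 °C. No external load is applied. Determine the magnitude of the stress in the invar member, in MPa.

σ ≈ 98.2 MPa (tensile)

Equilibrium of a rigid end plate with no external load gives equal and opposite internal forces ±P in the two members. Since α_{aluminium} > α_{invar}, heating drives the aluminium into compression and the invar into tension.
Compatibility of the two members (thermal + elastic change equal): (α₁ − α₂)ΔT = P·[1/(A₁E₁) + 1/(A₂E₂)].
|α₁ − α₂|·ΔT = 21.5×10⁻⁶ × 61 = 0.001311.
1/(A₁E₁) + 1/(A₂E₂) = 1/(675×148×10³) + 1/(1400×73×10³) = 1.979×10⁻⁸ N⁻¹.
So P = 0.001311 / 1.979×10⁻⁸ = 66.25 kN.
σ_{invar} = P/A₁ = 66250/675 = 98.16 MPa, tensile.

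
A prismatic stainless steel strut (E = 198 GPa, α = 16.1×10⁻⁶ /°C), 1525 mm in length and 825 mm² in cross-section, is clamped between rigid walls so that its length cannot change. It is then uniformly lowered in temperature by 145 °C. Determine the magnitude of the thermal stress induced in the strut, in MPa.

σ ≈ 462 MPa (tensile)

Because both ends are immovable the net strain is zero, and the suppressed thermal strain is αΔT = 16.1×10⁻⁶ × 145 = 2334.5×10⁻⁶.
Hence σ = E·αΔT = 198×10³ × 2334.5×10⁻⁶ = 462.2 MPa, tensile.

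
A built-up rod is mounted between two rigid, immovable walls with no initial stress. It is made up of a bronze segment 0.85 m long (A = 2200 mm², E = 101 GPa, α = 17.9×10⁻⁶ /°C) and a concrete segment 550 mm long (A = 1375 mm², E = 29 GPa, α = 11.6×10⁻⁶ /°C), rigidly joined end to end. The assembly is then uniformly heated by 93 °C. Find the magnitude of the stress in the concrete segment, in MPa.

With the walls removed the bar would change length by δ_free = Σ αᵢΔT Lᵢ = 17.9×10⁻⁶×93×850 + 11.6×10⁻⁶×93×550 = 2.008 mm.
Since the ends are fixed, an axial force P builds up, equal in every segment, with P · Σ Lᵢ/(AᵢEᵢ) = δ_free.
Σ Lᵢ/(AᵢEᵢ) = 850/(2200×101×10³) + 550/(1375×29×10³) = 1.762×10⁻⁵ mm/N.
P = 2.008 / 1.762×10⁻⁵ = 114000 N = 114 kN, compressive.
σ_{concrete} = P / A = 114000 / 1375 = 82.9 MPa.

σ ≈ 82.9 MPa (compressive)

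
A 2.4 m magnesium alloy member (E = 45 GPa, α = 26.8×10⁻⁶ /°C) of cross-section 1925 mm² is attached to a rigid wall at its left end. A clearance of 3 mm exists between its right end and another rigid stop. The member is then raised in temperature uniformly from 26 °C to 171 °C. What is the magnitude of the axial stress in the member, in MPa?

If the wall were absent the member would grow by αΔT L = 26.8×10⁻⁶ × 145 × 2400 = 9.326 mm.
The gap closes (δ_free > 3 mm) and the wall then resists a further 9.326 − 3 = 6.326 mm of expansion.
That suppressed elongation corresponds to σ = E·Δ/L = 45×10³ × 6.326/2400 = 118.6 MPa.

σ ≈ 119 MPa (compressive)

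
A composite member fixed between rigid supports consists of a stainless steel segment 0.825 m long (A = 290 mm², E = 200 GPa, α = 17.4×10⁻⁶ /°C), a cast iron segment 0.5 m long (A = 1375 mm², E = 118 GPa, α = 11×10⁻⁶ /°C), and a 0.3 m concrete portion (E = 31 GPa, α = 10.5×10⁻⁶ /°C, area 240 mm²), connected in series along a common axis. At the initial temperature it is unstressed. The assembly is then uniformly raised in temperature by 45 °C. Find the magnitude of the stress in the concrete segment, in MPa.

With the walls removed the bar would change length by δ_free = Σ αᵢΔT Lᵢ = 17.4×10⁻⁶×45×825 + 11×10⁻⁶×45×500 + 10.5×10⁻⁶×45×300 = 1.035 mm.
Since the ends are fixed, an axial force P builds up, equal in every segment, with P · Σ Lᵢ/(AᵢEᵢ) = δ_free.
The series flexibility is Σ Lᵢ/(AᵢEᵢ) = 825/(290×200×10³) + 500/(1375×118×10³) + 300/(240×31×10³) = 5.763×10⁻⁵ mm/N.
So P = 1.035 / 5.763×10⁻⁵ = 17.96 kN, compressive.
σ_{concrete} = P / A = 17960 / 240 = 74.85 MPa.

σ ≈ 74.8 MPa (compressive)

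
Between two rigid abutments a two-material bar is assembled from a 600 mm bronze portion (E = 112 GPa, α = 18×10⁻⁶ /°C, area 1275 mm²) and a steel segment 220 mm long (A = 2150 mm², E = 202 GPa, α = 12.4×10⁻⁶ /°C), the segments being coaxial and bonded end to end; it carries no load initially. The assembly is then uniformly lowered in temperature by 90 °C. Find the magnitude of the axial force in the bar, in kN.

P ≈ 259 kN (tensile)

With the walls removed the bar would change length by δ_free = Σ αᵢΔT Lᵢ = 18×10⁻⁶×90×600 + 12.4×10⁻⁶×90×220 = 1.218 mm.
The walls prevent any net length change, so an axial force P (same in every segment) develops. Compatibility: P · Σ Lᵢ/(AᵢEᵢ) = δ_free.
The series flexibility is Σ Lᵢ/(AᵢEᵢ) = 600/(1275×112×10³) + 220/(2150×202×10³) = 4.708×10⁻⁶ mm/N.
P = 1.218 / 4.708×10⁻⁶ = 258600 N = 258.6 kN, tensile.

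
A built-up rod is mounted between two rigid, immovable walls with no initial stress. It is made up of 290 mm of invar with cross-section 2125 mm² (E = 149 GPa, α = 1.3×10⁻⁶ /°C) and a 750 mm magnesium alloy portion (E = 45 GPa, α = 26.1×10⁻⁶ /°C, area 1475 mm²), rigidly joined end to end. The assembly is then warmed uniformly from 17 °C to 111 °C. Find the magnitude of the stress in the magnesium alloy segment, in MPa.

σ ≈ 104 MPa (compressive)

With the walls removed the bar would change length by δ_free = Σ αᵢΔT Lᵢ = 1.3×10⁻⁶×94×290 + 26.1×10⁻⁶×94×750 = 1.875 mm.
The walls prevent any net length change, so an axial force P (same in every segment) develops. Compatibility: P · Σ Lᵢ/(AᵢEᵢ) = δ_free.
Σ Lᵢ/(AᵢEᵢ) = 290/(2125×149×10³) + 750/(1475×45×10³) = 1.222×10⁻⁵ mm/N.
So P = 1.875 / 1.222×10⁻⁵ = 153.5 kN, compressive.
σ_{magnesium alloy} = P / A = 153500 / 1475 = 104.1 MPa.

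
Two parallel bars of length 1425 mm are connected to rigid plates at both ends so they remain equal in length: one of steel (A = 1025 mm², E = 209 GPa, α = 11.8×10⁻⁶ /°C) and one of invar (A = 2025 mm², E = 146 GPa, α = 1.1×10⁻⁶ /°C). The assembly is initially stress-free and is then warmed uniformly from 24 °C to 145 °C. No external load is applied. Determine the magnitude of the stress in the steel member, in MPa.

σ ≈ 157 MPa (compressive)

The steel has the larger α, so on heating it would change length more than the invar if both were free. The rigid plates force a common final length, so the steel is put into compression and the invar into tension, with equal and opposite forces P (no external load).
Setting the final lengths equal and cancelling L: (α₁ − α₂)ΔT = P/(A₁E₁) + P/(A₂E₂).
|α₁ − α₂|·ΔT = 10.7×10⁻⁶ × 121 = 0.001295.
1/(A₁E₁) + 1/(A₂E₂) = 1/(1025×209×10³) + 1/(2025×146×10³) = 8.05×10⁻⁹ N⁻¹.
So P = 0.001295 / 8.05×10⁻⁹ = 160.8 kN.
σ_{steel} = P/A₁ = 160800/1025 = 156.9 MPa, compressive.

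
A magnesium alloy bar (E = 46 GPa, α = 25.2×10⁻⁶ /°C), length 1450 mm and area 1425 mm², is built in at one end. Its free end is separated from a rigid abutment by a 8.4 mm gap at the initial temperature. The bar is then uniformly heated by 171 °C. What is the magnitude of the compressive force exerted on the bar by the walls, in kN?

P ≈ 0 kN

If the wall were absent the bar would grow by αΔT L = 25.2×10⁻⁶ × 171 × 1450 = 6.248 mm.
Since δ_free = 6.25 mm is less than the 8.4 mm gap, the bar never touches the wall. No axial force develops.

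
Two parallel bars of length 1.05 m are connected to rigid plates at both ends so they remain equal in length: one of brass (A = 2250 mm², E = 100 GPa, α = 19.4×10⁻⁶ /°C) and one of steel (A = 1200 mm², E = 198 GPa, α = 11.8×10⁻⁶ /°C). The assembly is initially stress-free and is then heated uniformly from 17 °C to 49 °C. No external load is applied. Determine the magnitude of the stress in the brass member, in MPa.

σ ≈ 12.5 MPa (compressive)

The brass has the larger α, so on heating it would change length more than the steel if both were free. The rigid plates force a common final length, so the brass is put into compression and the steel into tension, with equal and opposite forces P (no external load).
Compatibility of the two members (thermal + elastic change equal): (α₁ − α₂)ΔT = P·[1/(A₁E₁) + 1/(A₂E₂)].
|α₁ − α₂|·ΔT = 7.6×10⁻⁶ × 32 = 0.0002432.
1/(A₁E₁) + 1/(A₂E₂) = 1/(2250×100×10³) + 1/(1200×198×10³) = 8.653×10⁻⁹ N⁻¹.
So P = 0.0002432 / 8.653×10⁻⁹ = 28.11 kN.
σ_{brass} = P/A₁ = 28110/2250 = 12.49 MPa, compressive.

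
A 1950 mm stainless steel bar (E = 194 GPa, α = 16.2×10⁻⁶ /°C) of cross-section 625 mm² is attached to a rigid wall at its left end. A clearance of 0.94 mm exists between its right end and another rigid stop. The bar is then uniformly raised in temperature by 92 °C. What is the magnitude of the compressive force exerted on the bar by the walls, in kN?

Free thermal elongation = αΔT L = 16.2×10⁻⁶ × 92 × 1950 = 2.906 mm.
After closing the 0.94 mm clearance, 2.906 − 0.94 = 1.966 mm of expansion remains to be suppressed by the wall.
That suppressed elongation corresponds to σ = E·Δ/L = 194×10³ × 1.966/1950 = 195.6 MPa.
Force on the wall = σA = 195.6 × 625 mm² = 122.3 kN.

P ≈ 122 kN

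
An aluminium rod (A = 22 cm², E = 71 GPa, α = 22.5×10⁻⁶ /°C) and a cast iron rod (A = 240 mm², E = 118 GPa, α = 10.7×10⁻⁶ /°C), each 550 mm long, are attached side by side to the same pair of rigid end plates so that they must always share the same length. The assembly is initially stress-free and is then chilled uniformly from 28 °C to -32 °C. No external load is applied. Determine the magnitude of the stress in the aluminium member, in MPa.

σ ≈ 7.72 MPa (tensile)

Equilibrium of a rigid end plate with no external load gives equal and opposite internal forces ±P in the two members. Since α_{aluminium} > α_{cast iron}, cooling drives the aluminium into tension and the cast iron into compression.
Equating the net (thermal + elastic) strains gives |α₁ − α₂|·ΔT = P·[1/(A₁E₁) + 1/(A₂E₂)].
|α₁ − α₂|·ΔT = 11.8×10⁻⁶ × 60 = 0.000708.
1/(A₁E₁) + 1/(A₂E₂) = 1/(2200×71×10³) + 1/(240×118×10³) = 4.171×10⁻⁸ N⁻¹.
So P = 0.000708 / 4.171×10⁻⁸ = 16.97 kN.
σ_{aluminium} = P/A₁ = 16970/2200 = 7.715 MPa, tensile.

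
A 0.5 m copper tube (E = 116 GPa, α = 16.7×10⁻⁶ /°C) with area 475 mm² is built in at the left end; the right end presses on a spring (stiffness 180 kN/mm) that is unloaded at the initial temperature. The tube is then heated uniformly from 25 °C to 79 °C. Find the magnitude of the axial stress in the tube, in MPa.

If the spring were absent the tube would lengthen by αΔT L = 16.7×10⁻⁶ × 54 × 500 = 0.4509 mm.
Let P be the compressive force at the spring. The tube shortens elastically by PL/(AE) and the spring compresses by P/k; together these equal δ_free.
P [ L/(AE) + 1/k ] = δ_free → P [ 500/(475×116×10³) + 1/(180×10³) ] = 0.4509.
P = 0.4509 / 1.463×10⁻⁵ = 30820 N.
σ = P/A = 30820/475 = 64.88 MPa.

σ ≈ 64.9 MPa (compressive)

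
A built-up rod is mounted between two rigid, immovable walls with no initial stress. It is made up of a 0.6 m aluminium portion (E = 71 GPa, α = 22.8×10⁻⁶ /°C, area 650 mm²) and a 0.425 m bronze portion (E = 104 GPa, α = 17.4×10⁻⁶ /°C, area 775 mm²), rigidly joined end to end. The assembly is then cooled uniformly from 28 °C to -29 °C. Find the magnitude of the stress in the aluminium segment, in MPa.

With the walls removed the bar would change length by δ_free = Σ αᵢΔT Lᵢ = 22.8×10⁻⁶×57×600 + 17.4×10⁻⁶×57×425 = 1.201 mm.
The rigid supports impose zero overall length change; the single axial force P common to all segments must satisfy P Σ Lᵢ/(AᵢEᵢ) = δ_free.
The series flexibility is Σ Lᵢ/(AᵢEᵢ) = 600/(650×71×10³) + 425/(775×104×10³) = 1.827×10⁻⁵ mm/N.
So P = 1.201 / 1.827×10⁻⁵ = 65.74 kN, tensile.
σ_{aluminium} = P / A = 65740 / 650 = 101.1 MPa.

σ ≈ 101 MPa (tensile)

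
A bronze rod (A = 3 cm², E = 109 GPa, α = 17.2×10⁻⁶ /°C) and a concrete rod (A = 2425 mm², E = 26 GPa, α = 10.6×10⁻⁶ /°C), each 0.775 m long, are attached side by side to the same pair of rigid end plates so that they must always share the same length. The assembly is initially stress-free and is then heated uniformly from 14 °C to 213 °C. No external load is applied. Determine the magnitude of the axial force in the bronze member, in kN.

P ≈ 28.3 kN (compressive in the bronze)

Both members must finish at the same length. With the larger α, the bronze tends to over-expand; the plates restrain it, putting the bronze in compression and the concrete in tension. With no external load the two internal forces are equal and opposite, magnitude P.
Setting the final lengths equal and cancelling L: (α₁ − α₂)ΔT = P/(A₁E₁) + P/(A₂E₂).
|α₁ − α₂|·ΔT = 6.6×10⁻⁶ × 199 = 0.001313.
1/(A₁E₁) + 1/(A₂E₂) = 1/(300×109×10³) + 1/(2425×26×10³) = 4.644×10⁻⁸ N⁻¹.
So P = 0.001313 / 4.644×10⁻⁸ = 28.28 kN.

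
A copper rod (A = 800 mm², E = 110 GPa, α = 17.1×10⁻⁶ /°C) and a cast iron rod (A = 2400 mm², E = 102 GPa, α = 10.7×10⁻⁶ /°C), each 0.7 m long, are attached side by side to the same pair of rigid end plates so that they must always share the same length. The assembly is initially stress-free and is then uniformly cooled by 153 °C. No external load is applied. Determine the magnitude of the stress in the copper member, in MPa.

σ ≈ 79.2 MPa (tensile)

Both members must finish at the same length. With the larger α, the copper tends to over-contract; the plates restrain it, putting the copper in tension and the cast iron in compression. With no external load the two internal forces are equal and opposite, magnitude P.
Compatibility of the two members (thermal + elastic change equal): (α₁ − α₂)ΔT = P·[1/(A₁E₁) + 1/(A₂E₂)].
|α₁ − α₂|·ΔT = 6.4×10⁻⁶ × 153 = 0.0009792.
1/(A₁E₁) + 1/(A₂E₂) = 1/(800×110×10³) + 1/(2400×102×10³) = 1.545×10⁻⁸ N⁻¹.
So P = 0.0009792 / 1.545×10⁻⁸ = 63.38 kN.
σ_{copper} = P/A₁ = 63380/800 = 79.23 MPa, tensile.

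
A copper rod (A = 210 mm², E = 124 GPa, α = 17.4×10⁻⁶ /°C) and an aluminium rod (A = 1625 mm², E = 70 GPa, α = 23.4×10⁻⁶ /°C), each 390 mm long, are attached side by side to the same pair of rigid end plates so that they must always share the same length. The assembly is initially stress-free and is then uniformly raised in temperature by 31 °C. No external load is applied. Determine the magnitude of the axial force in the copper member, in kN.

P ≈ 3.94 kN (tensile in the copper)

Equilibrium of a rigid end plate with no external load gives equal and opposite internal forces ±P in the two members. Since α_{aluminium} > α_{copper}, heating drives the aluminium into compression and the copper into tension.
Equating the net (thermal + elastic) strains gives |α₁ − α₂|·ΔT = P·[1/(A₁E₁) + 1/(A₂E₂)].
|α₁ − α₂|·ΔT = 6×10⁻⁶ × 31 = 0.000186.
1/(A₁E₁) + 1/(A₂E₂) = 1/(210×124×10³) + 1/(1625×70×10³) = 4.719×10⁻⁸ N⁻¹.
P = 0.000186 / 4.719×10⁻⁸ = 3941 N = 3.941 kN.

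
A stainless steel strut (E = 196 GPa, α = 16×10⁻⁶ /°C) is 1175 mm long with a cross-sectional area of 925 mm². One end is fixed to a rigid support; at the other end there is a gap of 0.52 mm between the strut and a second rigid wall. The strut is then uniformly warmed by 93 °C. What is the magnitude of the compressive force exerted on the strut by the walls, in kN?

If the wall were absent the strut would grow by αΔT L = 16×10⁻⁶ × 93 × 1175 = 1.748 mm.
This exceeds the 0.52 mm gap, so the wall pushes back. The portion of expansion that must be recovered elastically is δ_free − gap = 1.748 − 0.52 = 1.228 mm.
That suppressed elongation corresponds to σ = E·Δ/L = 196×10³ × 1.228/1175 = 204.9 MPa.
Force on the wall = σA = 204.9 × 925 mm² = 189.5 kN.

P ≈ 190 kN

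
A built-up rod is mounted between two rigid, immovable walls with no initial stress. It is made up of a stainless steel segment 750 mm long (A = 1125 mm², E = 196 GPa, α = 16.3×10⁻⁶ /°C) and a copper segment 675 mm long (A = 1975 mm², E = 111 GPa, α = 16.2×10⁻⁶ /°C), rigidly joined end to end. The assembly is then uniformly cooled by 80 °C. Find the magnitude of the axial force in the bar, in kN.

P ≈ 286 kN (tensile)

Free thermal contraction of the whole bar: Σ αᵢΔT Lᵢ = 16.3×10⁻⁶×80×750 + 16.2×10⁻⁶×80×675 = 1.853 mm.
Since the ends are fixed, an axial force P builds up, equal in every segment, with P · Σ Lᵢ/(AᵢEᵢ) = δ_free.
Σ Lᵢ/(AᵢEᵢ) = 750/(1125×196×10³) + 675/(1975×111×10³) = 6.48×10⁻⁶ mm/N.
Hence P = δ_free / Σ(L/AE) = 1.853/6.48×10⁻⁶ = 285.9 kN (tensile).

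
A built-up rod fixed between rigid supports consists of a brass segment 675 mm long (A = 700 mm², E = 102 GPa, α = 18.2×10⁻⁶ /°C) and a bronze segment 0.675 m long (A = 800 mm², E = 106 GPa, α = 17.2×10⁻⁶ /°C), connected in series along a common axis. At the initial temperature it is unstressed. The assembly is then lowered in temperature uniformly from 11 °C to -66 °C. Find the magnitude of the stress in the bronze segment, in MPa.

σ ≈ 132 MPa (tensile)

If the supports were absent, the total length change would be Σ αᵢΔT Lᵢ = 18.2×10⁻⁶×77×675 + 17.2×10⁻⁶×77×675 = 1.84 mm.
The walls prevent any net length change, so an axial force P (same in every segment) develops. Compatibility: P · Σ Lᵢ/(AᵢEᵢ) = δ_free.
The series flexibility is Σ Lᵢ/(AᵢEᵢ) = 675/(700×102×10³) + 675/(800×106×10³) = 1.741×10⁻⁵ mm/N.
P = 1.84 / 1.741×10⁻⁵ = 105700 N = 105.7 kN, tensile.
σ_{bronze} = P / A = 105700 / 800 = 132.1 MPa.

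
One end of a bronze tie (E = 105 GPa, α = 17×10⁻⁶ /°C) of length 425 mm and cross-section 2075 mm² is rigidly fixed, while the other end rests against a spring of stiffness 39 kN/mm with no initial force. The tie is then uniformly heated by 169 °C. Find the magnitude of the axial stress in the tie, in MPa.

Free thermal expansion: δ_free = αΔT L = 17×10⁻⁶ × 169 × 425 = 1.221 mm.
With a force P in the spring, the elastic change of the tie is PL/(AE) and that of the spring is P/k; compatibility requires their sum to equal δ_free.
P [ L/(AE) + 1/k ] = δ_free → P [ 425/(2075×105×10³) + 1/(39×10³) ] = 1.221.
P = 1.221 / 2.759×10⁻⁵ = 44250 N.
σ = P/A = 44250/2075 = 21.33 MPa.

σ ≈ 21.3 MPa (compressive)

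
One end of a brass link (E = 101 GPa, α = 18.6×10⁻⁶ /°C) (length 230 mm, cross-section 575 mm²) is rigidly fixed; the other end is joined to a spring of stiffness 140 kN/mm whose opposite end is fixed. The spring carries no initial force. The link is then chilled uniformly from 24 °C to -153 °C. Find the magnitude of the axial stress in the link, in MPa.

The unrestrained thermal change is αΔT L = 18.6×10⁻⁶ × 177 × 230 = 0.7572 mm.
With a force P in the spring, the elastic change of the link is PL/(AE) and that of the spring is P/k; compatibility requires their sum to equal δ_free.
So P = δ_free / [L/(AE) + 1/k] = 0.7572 / [ 230/(575×101×10³) + 1/(140×10³) ].
P = 0.7572 / 1.11×10⁻⁵ = 68200 N.
σ = P/A = 68200/575 = 118.6 MPa.

σ ≈ 119 MPa (tensile)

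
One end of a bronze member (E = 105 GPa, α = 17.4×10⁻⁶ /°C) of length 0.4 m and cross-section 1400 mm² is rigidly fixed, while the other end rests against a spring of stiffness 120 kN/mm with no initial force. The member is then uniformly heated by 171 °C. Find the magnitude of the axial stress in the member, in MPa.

σ ≈ 76.9 MPa (compressive)

Free thermal expansion: δ_free = αΔT L = 17.4×10⁻⁶ × 171 × 400 = 1.19 mm.
With a force P in the spring, the elastic change of the member is PL/(AE) and that of the spring is P/k; compatibility requires their sum to equal δ_free.
So P = δ_free / [L/(AE) + 1/k] = 1.19 / [ 400/(1400×105×10³) + 1/(120×10³) ].
P = 1.19 / 1.105×10⁻⁵ = 107700 N.
σ = P/A = 107700/1400 = 76.9 MPa.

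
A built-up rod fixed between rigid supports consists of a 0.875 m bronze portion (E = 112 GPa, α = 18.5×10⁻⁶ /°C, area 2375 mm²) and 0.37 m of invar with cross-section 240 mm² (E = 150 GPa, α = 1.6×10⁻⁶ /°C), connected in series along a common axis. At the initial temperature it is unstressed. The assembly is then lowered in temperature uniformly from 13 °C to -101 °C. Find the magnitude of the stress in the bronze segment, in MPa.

σ ≈ 59.4 MPa (tensile)

Free thermal contraction of the whole bar: Σ αᵢΔT Lᵢ = 18.5×10⁻⁶×114×875 + 1.6×10⁻⁶×114×370 = 1.913 mm.
The walls prevent any net length change, so an axial force P (same in every segment) develops. Compatibility: P · Σ Lᵢ/(AᵢEᵢ) = δ_free.
Σ Lᵢ/(AᵢEᵢ) = 875/(2375×112×10³) + 370/(240×150×10³) = 1.357×10⁻⁵ mm/N.
Hence P = δ_free / Σ(L/AE) = 1.913/1.357×10⁻⁵ = 141 kN (tensile).
σ_{bronze} = P / A = 141000 / 2375 = 59.36 MPa.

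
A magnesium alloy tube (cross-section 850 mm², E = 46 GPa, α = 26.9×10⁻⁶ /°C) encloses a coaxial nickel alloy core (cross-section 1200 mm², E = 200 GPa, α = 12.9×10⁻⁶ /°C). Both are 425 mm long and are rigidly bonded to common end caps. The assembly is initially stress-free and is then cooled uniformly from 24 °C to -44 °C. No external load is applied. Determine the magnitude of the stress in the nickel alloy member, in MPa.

Equilibrium of a rigid end plate with no external load gives equal and opposite internal forces ±P in the two members. Since α_{magnesium alloy} > α_{nickel alloy}, cooling drives the magnesium alloy into tension and the nickel alloy into compression.
Equating the net (thermal + elastic) strains gives |α₁ − α₂|·ΔT = P·[1/(A₁E₁) + 1/(A₂E₂)].
|α₁ − α₂|·ΔT = 14×10⁻⁶ × 68 = 0.000952.
1/(A₁E₁) + 1/(A₂E₂) = 1/(850×46×10³) + 1/(1200×200×10³) = 2.974×10⁻⁸ N⁻¹.
P = 0.000952 / 2.974×10⁻⁸ = 32010 N = 32.01 kN.
σ_{nickel alloy} = P/A₂ = 32010/1200 = 26.67 MPa, compressive.

σ ≈ 26.7 MPa (compressive)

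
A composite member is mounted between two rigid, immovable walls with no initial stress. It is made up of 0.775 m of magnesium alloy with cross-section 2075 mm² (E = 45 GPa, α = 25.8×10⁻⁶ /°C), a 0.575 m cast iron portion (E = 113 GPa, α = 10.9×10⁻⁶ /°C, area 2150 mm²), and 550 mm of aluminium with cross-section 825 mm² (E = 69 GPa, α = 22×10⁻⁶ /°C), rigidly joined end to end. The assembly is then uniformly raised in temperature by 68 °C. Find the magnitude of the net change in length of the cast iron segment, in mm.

|ΔL| ≈ 0.122 mm

With the walls removed the bar would change length by δ_free = Σ αᵢΔT Lᵢ = 25.8×10⁻⁶×68×775 + 10.9×10⁻⁶×68×575 + 22×10⁻⁶×68×550 = 2.609 mm.
The walls prevent any net length change, so an axial force P (same in every segment) develops. Compatibility: P · Σ Lᵢ/(AᵢEᵢ) = δ_free.
The series flexibility is Σ Lᵢ/(AᵢEᵢ) = 775/(2075×45×10³) + 575/(2150×113×10³) + 550/(825×69×10³) = 2.033×10⁻⁵ mm/N.
Hence P = δ_free / Σ(L/AE) = 2.609/2.033×10⁻⁵ = 128.3 kN (compressive).
For the cast iron segment, free thermal change = 10.9×10⁻⁶×68×575 = 0.4262 mm and elastic change from P = 128300×575/(2150×113×10³) = 0.3037 mm; these oppose, so the net change is 0.122 mm (segment lengthens).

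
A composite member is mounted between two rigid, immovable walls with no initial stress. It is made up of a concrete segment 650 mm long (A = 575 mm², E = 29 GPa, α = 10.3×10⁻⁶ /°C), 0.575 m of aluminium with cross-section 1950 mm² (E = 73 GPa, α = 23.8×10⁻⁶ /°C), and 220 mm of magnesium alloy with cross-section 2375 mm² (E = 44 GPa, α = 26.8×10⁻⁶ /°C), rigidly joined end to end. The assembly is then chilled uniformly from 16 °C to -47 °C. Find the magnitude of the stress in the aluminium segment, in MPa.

σ ≈ 18.8 MPa (tensile)

With the walls removed the bar would change length by δ_free = Σ αᵢΔT Lᵢ = 10.3×10⁻⁶×63×650 + 23.8×10⁻⁶×63×575 + 26.8×10⁻⁶×63×220 = 1.655 mm.
The rigid supports impose zero overall length change; the single axial force P common to all segments must satisfy P Σ Lᵢ/(AᵢEᵢ) = δ_free.
The series flexibility is Σ Lᵢ/(AᵢEᵢ) = 650/(575×29×10³) + 575/(1950×73×10³) + 220/(2375×44×10³) = 4.513×10⁻⁵ mm/N.
Hence P = δ_free / Σ(L/AE) = 1.655/4.513×10⁻⁵ = 36.68 kN (tensile).
σ_{aluminium} = P / A = 36680 / 1950 = 18.81 MPa.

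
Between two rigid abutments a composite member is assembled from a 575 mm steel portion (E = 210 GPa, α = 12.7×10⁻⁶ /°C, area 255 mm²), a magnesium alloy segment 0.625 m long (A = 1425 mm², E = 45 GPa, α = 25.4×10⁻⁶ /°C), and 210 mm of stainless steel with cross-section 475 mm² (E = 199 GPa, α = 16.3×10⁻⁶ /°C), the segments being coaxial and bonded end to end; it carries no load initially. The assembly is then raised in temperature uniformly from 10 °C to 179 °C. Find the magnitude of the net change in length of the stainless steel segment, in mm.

Free thermal expansion of the whole bar: Σ αᵢΔT Lᵢ = 12.7×10⁻⁶×169×575 + 25.4×10⁻⁶×169×625 + 16.3×10⁻⁶×169×210 = 4.495 mm.
Since the ends are fixed, an axial force P builds up, equal in every segment, with P · Σ Lᵢ/(AᵢEᵢ) = δ_free.
Σ Lᵢ/(AᵢEᵢ) = 575/(255×210×10³) + 625/(1425×45×10³) + 210/(475×199×10³) = 2.271×10⁻⁵ mm/N.
So P = 4.495 / 2.271×10⁻⁵ = 198 kN, compressive.
For the stainless steel segment, free thermal change = 16.3×10⁻⁶×169×210 = 0.5785 mm and elastic change from P = 198000×210/(475×199×10³) = 0.4399 mm; these oppose, so the net change is 0.139 mm (segment lengthens).

|ΔL| ≈ 0.139 mm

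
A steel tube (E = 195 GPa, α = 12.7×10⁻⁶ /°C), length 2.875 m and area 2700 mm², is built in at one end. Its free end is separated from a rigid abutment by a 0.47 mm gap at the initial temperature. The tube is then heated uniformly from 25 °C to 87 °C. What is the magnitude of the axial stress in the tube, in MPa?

σ ≈ 122 MPa (compressive)

If the wall were absent the tube would grow by αΔT L = 12.7×10⁻⁶ × 62 × 2875 = 2.264 mm.
The gap closes (δ_free > 0.47 mm) and the wall then resists a further 2.264 − 0.47 = 1.794 mm of expansion.
That suppressed elongation corresponds to σ = E·Δ/L = 195×10³ × 1.794/2875 = 121.7 MPa.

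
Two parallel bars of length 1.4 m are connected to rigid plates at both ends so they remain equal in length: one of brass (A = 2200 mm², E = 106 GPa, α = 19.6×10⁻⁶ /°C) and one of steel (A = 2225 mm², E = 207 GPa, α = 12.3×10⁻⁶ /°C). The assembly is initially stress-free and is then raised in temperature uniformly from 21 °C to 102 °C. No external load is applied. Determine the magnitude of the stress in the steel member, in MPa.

Both members must finish at the same length. With the larger α, the brass tends to over-expand; the plates restrain it, putting the brass in compression and the steel in tension. With no external load the two internal forces are equal and opposite, magnitude P.
Equating the net (thermal + elastic) strains gives |α₁ − α₂|·ΔT = P·[1/(A₁E₁) + 1/(A₂E₂)].
|α₁ − α₂|·ΔT = 7.3×10⁻⁶ × 81 = 0.0005913.
1/(A₁E₁) + 1/(A₂E₂) = 1/(2200×106×10³) + 1/(2225×207×10³) = 6.459×10⁻⁹ N⁻¹.
So P = 0.0005913 / 6.459×10⁻⁹ = 91.54 kN.
σ_{steel} = P/A₂ = 91540/2225 = 41.14 MPa, tensile.

σ ≈ 41.1 MPa (tensile)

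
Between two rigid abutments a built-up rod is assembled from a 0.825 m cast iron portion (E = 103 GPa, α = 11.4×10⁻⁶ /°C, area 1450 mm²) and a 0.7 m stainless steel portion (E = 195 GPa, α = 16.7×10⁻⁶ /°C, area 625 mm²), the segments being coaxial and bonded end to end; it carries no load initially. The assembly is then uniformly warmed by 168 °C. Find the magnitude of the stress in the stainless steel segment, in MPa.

σ ≈ 503 MPa (compressive)

With the walls removed the bar would change length by δ_free = Σ αᵢΔT Lᵢ = 11.4×10⁻⁶×168×825 + 16.7×10⁻⁶×168×700 = 3.544 mm.
The walls prevent any net length change, so an axial force P (same in every segment) develops. Compatibility: P · Σ Lᵢ/(AᵢEᵢ) = δ_free.
Σ Lᵢ/(AᵢEᵢ) = 825/(1450×103×10³) + 700/(625×195×10³) = 1.127×10⁻⁵ mm/N.
P = 3.544 / 1.127×10⁻⁵ = 314500 N = 314.5 kN, compressive.
σ_{stainless steel} = P / A = 314500 / 625 = 503.2 MPa.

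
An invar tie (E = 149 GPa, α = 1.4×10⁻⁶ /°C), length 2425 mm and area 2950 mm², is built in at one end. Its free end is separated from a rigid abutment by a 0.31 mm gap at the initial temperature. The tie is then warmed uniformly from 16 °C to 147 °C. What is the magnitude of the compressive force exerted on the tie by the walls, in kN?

P ≈ 24.4 kN

Unrestrained expansion: δ_free = αΔT L = 1.4×10⁻⁶ × 131 × 2425 = 0.4447 mm.
The gap closes (δ_free > 0.31 mm) and the wall then resists a further 0.4447 − 0.31 = 0.1347 mm of expansion.
That suppressed elongation corresponds to σ = E·Δ/L = 149×10³ × 0.1347/2425 = 8.279 MPa.
P = σA = 8.279 × 2950 = 24.42 kN.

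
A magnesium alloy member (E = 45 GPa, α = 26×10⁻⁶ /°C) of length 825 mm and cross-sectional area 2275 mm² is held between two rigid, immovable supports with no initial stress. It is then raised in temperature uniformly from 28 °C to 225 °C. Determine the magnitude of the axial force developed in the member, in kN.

Full restraint means ε = 0, so the stress is σ = EαΔT = 45×10³ × 26×10⁻⁶ × 197 = 230.5 MPa.
P = AEαΔT = 2275 × 45×10³ × 26×10⁻⁶ × 197 = 524.4 kN (compressive).

P ≈ 524 kN (compressive)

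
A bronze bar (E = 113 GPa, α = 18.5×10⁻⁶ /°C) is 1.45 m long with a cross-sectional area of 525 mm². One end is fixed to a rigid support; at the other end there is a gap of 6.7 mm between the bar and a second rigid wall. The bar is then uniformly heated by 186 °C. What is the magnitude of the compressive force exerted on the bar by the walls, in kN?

P ≈ 0 kN

If the wall were absent the bar would grow by αΔT L = 18.5×10⁻⁶ × 186 × 1450 = 4.989 mm.
This is smaller than the 6.7 mm clearance, so the bar expands freely without reaching the stop — the stress is zero.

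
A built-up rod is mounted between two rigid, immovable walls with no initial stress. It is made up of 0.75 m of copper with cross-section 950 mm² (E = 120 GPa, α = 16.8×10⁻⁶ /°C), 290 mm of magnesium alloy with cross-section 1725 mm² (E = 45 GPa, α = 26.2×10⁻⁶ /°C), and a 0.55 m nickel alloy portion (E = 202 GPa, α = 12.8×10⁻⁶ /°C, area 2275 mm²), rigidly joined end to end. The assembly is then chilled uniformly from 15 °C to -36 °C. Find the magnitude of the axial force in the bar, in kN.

P ≈ 121 kN (tensile)

Free thermal contraction of the whole bar: Σ αᵢΔT Lᵢ = 16.8×10⁻⁶×51×750 + 26.2×10⁻⁶×51×290 + 12.8×10⁻⁶×51×550 = 1.389 mm.
The walls prevent any net length change, so an axial force P (same in every segment) develops. Compatibility: P · Σ Lᵢ/(AᵢEᵢ) = δ_free.
The series flexibility is Σ Lᵢ/(AᵢEᵢ) = 750/(950×120×10³) + 290/(1725×45×10³) + 550/(2275×202×10³) = 1.151×10⁻⁵ mm/N.
P = 1.389 / 1.151×10⁻⁵ = 120700 N = 120.7 kN, tensile.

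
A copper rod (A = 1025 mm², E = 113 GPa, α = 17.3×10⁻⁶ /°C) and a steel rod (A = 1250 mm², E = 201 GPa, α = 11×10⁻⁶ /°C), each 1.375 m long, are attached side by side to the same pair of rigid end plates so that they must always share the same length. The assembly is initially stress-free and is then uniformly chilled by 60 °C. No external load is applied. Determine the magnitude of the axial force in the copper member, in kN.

Both members must finish at the same length. With the larger α, the copper tends to over-contract; the plates restrain it, putting the copper in tension and the steel in compression. With no external load the two internal forces are equal and opposite, magnitude P.
Setting the final lengths equal and cancelling L: (α₁ − α₂)ΔT = P/(A₁E₁) + P/(A₂E₂).
|α₁ − α₂|·ΔT = 6.3×10⁻⁶ × 60 = 0.000378.
1/(A₁E₁) + 1/(A₂E₂) = 1/(1025×113×10³) + 1/(1250×201×10³) = 1.261×10⁻⁸ N⁻¹.
P = 0.000378 / 1.261×10⁻⁸ = 29970 N = 29.97 kN.

P ≈ 30 kN (tensile in the copper)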